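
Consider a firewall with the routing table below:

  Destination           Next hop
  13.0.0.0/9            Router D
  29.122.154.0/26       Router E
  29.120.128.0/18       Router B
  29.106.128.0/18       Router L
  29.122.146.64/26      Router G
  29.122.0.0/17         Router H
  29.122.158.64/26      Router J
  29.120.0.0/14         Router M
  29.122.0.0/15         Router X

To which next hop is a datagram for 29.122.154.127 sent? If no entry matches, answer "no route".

Router X

Routes whose prefix contains 29.122.154.127:
  29.120.0.0/14 (29.120.0.0 - 29.123.255.255) -> Router M
  29.122.0.0/15 (29.122.0.0 - 29.123.255.255) -> Router X
More-specific entries that do NOT match:
  29.122.154.0/26 (29.122.154.0 - 29.122.154.63) does not contain 29.122.154.127
  29.122.146.64/26 (29.122.146.64 - 29.122.146.127) does not contain 29.122.154.127
  29.122.158.64/26 (29.122.158.64 - 29.122.158.127) does not contain 29.122.154.127
  29.120.128.0/18 (29.120.128.0 - 29.120.191.255) does not contain 29.122.154.127
  29.106.128.0/18 (29.106.128.0 - 29.106.191.255) does not contain 29.122.154.127
  29.122.0.0/17 (29.122.0.0 - 29.122.127.255) does not contain 29.122.154.127
Longest matching prefix is /15 -> next hop Router X.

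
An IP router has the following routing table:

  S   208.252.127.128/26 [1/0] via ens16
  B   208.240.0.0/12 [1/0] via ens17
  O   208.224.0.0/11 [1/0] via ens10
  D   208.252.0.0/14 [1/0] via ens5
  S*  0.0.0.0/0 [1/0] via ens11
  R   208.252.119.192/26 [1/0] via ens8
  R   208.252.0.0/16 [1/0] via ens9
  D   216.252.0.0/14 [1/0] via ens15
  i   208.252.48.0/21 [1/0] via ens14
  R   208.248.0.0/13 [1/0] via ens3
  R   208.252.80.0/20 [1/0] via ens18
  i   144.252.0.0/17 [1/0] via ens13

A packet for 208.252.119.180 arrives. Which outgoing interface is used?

Routes whose prefix contains 208.252.119.180:
  0.0.0.0/0 (default, matches everything) -> ens11
  208.224.0.0/11 (208.224.0.0 - 208.255.255.255) -> ens10
  208.240.0.0/12 (208.240.0.0 - 208.255.255.255) -> ens17
  208.248.0.0/13 (208.248.0.0 - 208.255.255.255) -> ens3
  208.252.0.0/14 (208.252.0.0 - 208.255.255.255) -> ens5
  208.252.0.0/16 (208.252.0.0 - 208.252.255.255) -> ens9
More-specific entries that do NOT match:
  208.252.127.128/26 (208.252.127.128 - 208.252.127.191) does not contain 208.252.119.180
  208.252.119.192/26 (208.252.119.192 - 208.252.119.255) does not contain 208.252.119.180
  208.252.48.0/21 (208.252.48.0 - 208.252.55.255) does not contain 208.252.119.180
  208.252.80.0/20 (208.252.80.0 - 208.252.95.255) does not contain 208.252.119.180
  144.252.0.0/17 (144.252.0.0 - 144.252.127.255) does not contain 208.252.119.180
Longest matching prefix is /16 -> interface ens9.

ens9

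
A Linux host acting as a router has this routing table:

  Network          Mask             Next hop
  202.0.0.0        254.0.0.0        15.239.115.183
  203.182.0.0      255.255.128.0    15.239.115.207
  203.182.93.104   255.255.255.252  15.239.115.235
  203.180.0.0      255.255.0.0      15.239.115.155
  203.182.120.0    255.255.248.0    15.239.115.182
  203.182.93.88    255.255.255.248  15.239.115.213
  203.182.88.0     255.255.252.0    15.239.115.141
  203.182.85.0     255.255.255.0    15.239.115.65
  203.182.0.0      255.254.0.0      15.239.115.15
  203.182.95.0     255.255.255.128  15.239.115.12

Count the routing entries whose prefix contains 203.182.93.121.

3

Prefixes containing 203.182.93.121:
  202.0.0.0/7 (202.0.0.0 - 203.255.255.255)
  203.182.0.0/15 (203.182.0.0 - 203.183.255.255)
  203.182.0.0/17 (203.182.0.0 - 203.182.127.255)
Total matching entries: 3.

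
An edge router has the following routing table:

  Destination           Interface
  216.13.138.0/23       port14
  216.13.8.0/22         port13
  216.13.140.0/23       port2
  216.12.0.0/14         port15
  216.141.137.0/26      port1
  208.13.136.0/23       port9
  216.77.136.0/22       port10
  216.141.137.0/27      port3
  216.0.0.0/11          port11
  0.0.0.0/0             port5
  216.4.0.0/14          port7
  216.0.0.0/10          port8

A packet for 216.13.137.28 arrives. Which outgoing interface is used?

port15

Routes whose prefix contains 216.13.137.28:
  0.0.0.0/0 (default, matches everything) -> port5
  216.0.0.0/10 (216.0.0.0 - 216.63.255.255) -> port8
  216.0.0.0/11 (216.0.0.0 - 216.31.255.255) -> port11
  216.12.0.0/14 (216.12.0.0 - 216.15.255.255) -> port15
More-specific entries that do NOT match:
  216.141.137.0/27 (216.141.137.0 - 216.141.137.31) does not contain 216.13.137.28
  216.141.137.0/26 (216.141.137.0 - 216.141.137.63) does not contain 216.13.137.28
  216.13.138.0/23 (216.13.138.0 - 216.13.139.255) does not contain 216.13.137.28
  216.13.140.0/23 (216.13.140.0 - 216.13.141.255) does not contain 216.13.137.28
  208.13.136.0/23 (208.13.136.0 - 208.13.137.255) does not contain 216.13.137.28
  216.13.8.0/22 (216.13.8.0 - 216.13.11.255) does not contain 216.13.137.28
  216.77.136.0/22 (216.77.136.0 - 216.77.139.255) does not contain 216.13.137.28
Longest matching prefix is /14 -> interface port15.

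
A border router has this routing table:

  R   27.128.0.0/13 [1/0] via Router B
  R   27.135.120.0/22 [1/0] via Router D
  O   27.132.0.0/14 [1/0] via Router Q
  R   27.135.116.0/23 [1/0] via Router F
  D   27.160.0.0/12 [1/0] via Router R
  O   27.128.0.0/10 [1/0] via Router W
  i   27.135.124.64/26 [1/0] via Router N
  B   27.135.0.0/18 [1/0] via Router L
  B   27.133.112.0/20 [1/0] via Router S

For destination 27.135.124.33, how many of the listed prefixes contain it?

3

Prefixes containing 27.135.124.33:
  27.128.0.0/10 (27.128.0.0 - 27.191.255.255)
  27.128.0.0/13 (27.128.0.0 - 27.135.255.255)
  27.132.0.0/14 (27.132.0.0 - 27.135.255.255)
Total matching entries: 3.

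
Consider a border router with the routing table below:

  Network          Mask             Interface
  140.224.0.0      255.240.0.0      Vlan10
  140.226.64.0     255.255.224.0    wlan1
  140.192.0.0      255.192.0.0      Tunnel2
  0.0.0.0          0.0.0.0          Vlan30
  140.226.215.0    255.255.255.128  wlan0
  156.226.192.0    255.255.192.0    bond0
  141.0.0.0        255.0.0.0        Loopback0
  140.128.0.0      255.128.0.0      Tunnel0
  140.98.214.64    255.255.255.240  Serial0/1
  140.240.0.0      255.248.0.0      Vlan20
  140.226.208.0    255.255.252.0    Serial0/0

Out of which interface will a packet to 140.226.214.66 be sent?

Vlan10

Routes whose prefix contains 140.226.214.66:
  0.0.0.0/0 (default, matches everything) -> Vlan30
  140.128.0.0/9 (140.128.0.0 - 140.255.255.255) -> Tunnel0
  140.192.0.0/10 (140.192.0.0 - 140.255.255.255) -> Tunnel2
  140.224.0.0/12 (140.224.0.0 - 140.239.255.255) -> Vlan10
More-specific entries that do NOT match:
  140.98.214.64/28 (140.98.214.64 - 140.98.214.79) does not contain 140.226.214.66
  140.226.215.0/25 (140.226.215.0 - 140.226.215.127) does not contain 140.226.214.66
  140.226.208.0/22 (140.226.208.0 - 140.226.211.255) does not contain 140.226.214.66
  140.226.64.0/19 (140.226.64.0 - 140.226.95.255) does not contain 140.226.214.66
  156.226.192.0/18 (156.226.192.0 - 156.226.255.255) does not contain 140.226.214.66
  140.240.0.0/13 (140.240.0.0 - 140.247.255.255) does not contain 140.226.214.66
Longest matching prefix is /12 -> interface Vlan10.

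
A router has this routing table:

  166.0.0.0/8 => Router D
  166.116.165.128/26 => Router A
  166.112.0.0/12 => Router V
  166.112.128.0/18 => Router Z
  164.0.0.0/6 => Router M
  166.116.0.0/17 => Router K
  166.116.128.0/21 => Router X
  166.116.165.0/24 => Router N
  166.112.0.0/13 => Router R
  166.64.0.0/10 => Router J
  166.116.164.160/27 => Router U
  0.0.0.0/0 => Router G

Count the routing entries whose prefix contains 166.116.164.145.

Prefixes containing 166.116.164.145:
  0.0.0.0/0 (default, matches everything)
  164.0.0.0/6 (164.0.0.0 - 167.255.255.255)
  166.0.0.0/8 (166.0.0.0 - 166.255.255.255)
  166.64.0.0/10 (166.64.0.0 - 166.127.255.255)
  166.112.0.0/12 (166.112.0.0 - 166.127.255.255)
  166.112.0.0/13 (166.112.0.0 - 166.119.255.255)
Total matching entries: 6.

6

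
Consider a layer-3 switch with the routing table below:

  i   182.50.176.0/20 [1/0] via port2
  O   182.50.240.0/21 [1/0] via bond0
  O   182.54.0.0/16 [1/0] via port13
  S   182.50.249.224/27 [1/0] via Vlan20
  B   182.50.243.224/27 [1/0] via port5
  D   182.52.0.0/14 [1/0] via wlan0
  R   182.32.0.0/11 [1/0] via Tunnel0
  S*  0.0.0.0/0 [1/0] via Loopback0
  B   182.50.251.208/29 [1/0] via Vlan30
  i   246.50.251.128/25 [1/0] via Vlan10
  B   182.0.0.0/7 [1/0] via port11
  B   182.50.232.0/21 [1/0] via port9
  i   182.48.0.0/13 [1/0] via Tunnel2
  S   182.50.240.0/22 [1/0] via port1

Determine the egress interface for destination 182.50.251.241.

Routes whose prefix contains 182.50.251.241:
  0.0.0.0/0 (default, matches everything) -> Loopback0
  182.0.0.0/7 (182.0.0.0 - 183.255.255.255) -> port11
  182.32.0.0/11 (182.32.0.0 - 182.63.255.255) -> Tunnel0
  182.48.0.0/13 (182.48.0.0 - 182.55.255.255) -> Tunnel2
More-specific entries that do NOT match:
  182.50.251.208/29 (182.50.251.208 - 182.50.251.215) does not contain 182.50.251.241
  182.50.249.224/27 (182.50.249.224 - 182.50.249.255) does not contain 182.50.251.241
  182.50.243.224/27 (182.50.243.224 - 182.50.243.255) does not contain 182.50.251.241
  246.50.251.128/25 (246.50.251.128 - 246.50.251.255) does not contain 182.50.251.241
  182.50.240.0/22 (182.50.240.0 - 182.50.243.255) does not contain 182.50.251.241
  182.50.240.0/21 (182.50.240.0 - 182.50.247.255) does not contain 182.50.251.241
  182.50.232.0/21 (182.50.232.0 - 182.50.239.255) does not contain 182.50.251.241
  182.50.176.0/20 (182.50.176.0 - 182.50.191.255) does not contain 182.50.251.241
  182.54.0.0/16 (182.54.0.0 - 182.54.255.255) does not contain 182.50.251.241
  182.52.0.0/14 (182.52.0.0 - 182.55.255.255) does not contain 182.50.251.241
Longest matching prefix is /13 -> interface Tunnel2.

Tunnel2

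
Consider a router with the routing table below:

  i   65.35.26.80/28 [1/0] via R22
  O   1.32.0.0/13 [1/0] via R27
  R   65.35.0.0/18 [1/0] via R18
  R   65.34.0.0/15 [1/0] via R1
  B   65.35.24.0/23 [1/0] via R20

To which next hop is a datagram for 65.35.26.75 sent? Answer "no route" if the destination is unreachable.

R18

Routes whose prefix contains 65.35.26.75:
  65.34.0.0/15 (65.34.0.0 - 65.35.255.255) -> R1
  65.35.0.0/18 (65.35.0.0 - 65.35.63.255) -> R18
More-specific entries that do NOT match:
  65.35.26.80/28 (65.35.26.80 - 65.35.26.95) does not contain 65.35.26.75
  65.35.24.0/23 (65.35.24.0 - 65.35.25.255) does not contain 65.35.26.75
Longest matching prefix is /18 -> next hop R18.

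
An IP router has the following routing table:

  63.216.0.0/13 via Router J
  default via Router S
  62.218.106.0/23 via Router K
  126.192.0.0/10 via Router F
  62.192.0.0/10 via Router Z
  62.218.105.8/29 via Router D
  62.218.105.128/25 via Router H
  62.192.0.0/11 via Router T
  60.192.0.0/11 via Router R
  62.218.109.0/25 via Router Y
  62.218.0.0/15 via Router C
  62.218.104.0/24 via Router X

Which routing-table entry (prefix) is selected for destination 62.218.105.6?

62.218.0.0/15

Entries matching 62.218.105.6:
  0.0.0.0/0 (default, matches everything)
  62.192.0.0/10 (62.192.0.0 - 62.255.255.255)
  62.192.0.0/11 (62.192.0.0 - 62.223.255.255)
  62.218.0.0/15 (62.218.0.0 - 62.219.255.255)
Most specific is 62.218.0.0/15.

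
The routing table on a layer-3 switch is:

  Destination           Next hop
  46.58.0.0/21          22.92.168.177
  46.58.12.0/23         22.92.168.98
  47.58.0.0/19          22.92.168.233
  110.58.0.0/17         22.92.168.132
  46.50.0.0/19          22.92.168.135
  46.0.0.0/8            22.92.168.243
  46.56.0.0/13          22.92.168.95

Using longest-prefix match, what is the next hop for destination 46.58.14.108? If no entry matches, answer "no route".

Routes whose prefix contains 46.58.14.108:
  46.0.0.0/8 (46.0.0.0 - 46.255.255.255) -> 22.92.168.243
  46.56.0.0/13 (46.56.0.0 - 46.63.255.255) -> 22.92.168.95
More-specific entries that do NOT match:
  46.58.12.0/23 (46.58.12.0 - 46.58.13.255) does not contain 46.58.14.108
  46.58.0.0/21 (46.58.0.0 - 46.58.7.255) does not contain 46.58.14.108
  47.58.0.0/19 (47.58.0.0 - 47.58.31.255) does not contain 46.58.14.108
  46.50.0.0/19 (46.50.0.0 - 46.50.31.255) does not contain 46.58.14.108
  110.58.0.0/17 (110.58.0.0 - 110.58.127.255) does not contain 46.58.14.108
Longest matching prefix is /13 -> next hop 22.92.168.95.

22.92.168.95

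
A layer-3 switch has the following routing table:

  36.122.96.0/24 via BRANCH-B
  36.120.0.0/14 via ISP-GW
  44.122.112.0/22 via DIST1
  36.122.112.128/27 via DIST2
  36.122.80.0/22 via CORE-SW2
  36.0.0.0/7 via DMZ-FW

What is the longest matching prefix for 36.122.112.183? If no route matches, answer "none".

Entries matching 36.122.112.183:
  36.0.0.0/7 (36.0.0.0 - 37.255.255.255)
  36.120.0.0/14 (36.120.0.0 - 36.123.255.255)
Most specific is 36.120.0.0/14.

36.120.0.0/14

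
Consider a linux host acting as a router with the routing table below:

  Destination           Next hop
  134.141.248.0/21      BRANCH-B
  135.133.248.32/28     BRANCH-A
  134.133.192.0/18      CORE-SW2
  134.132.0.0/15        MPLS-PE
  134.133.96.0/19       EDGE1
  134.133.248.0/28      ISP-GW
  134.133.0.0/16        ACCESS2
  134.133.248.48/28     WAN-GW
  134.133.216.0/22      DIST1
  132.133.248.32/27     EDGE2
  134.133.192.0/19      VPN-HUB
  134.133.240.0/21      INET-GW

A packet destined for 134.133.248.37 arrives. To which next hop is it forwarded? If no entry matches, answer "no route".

CORE-SW2

Routes whose prefix contains 134.133.248.37:
  134.132.0.0/15 (134.132.0.0 - 134.133.255.255) -> MPLS-PE
  134.133.0.0/16 (134.133.0.0 - 134.133.255.255) -> ACCESS2
  134.133.192.0/18 (134.133.192.0 - 134.133.255.255) -> CORE-SW2
More-specific entries that do NOT match:
  135.133.248.32/28 (135.133.248.32 - 135.133.248.47) does not contain 134.133.248.37
  134.133.248.0/28 (134.133.248.0 - 134.133.248.15) does not contain 134.133.248.37
  134.133.248.48/28 (134.133.248.48 - 134.133.248.63) does not contain 134.133.248.37
  132.133.248.32/27 (132.133.248.32 - 132.133.248.63) does not contain 134.133.248.37
  134.133.216.0/22 (134.133.216.0 - 134.133.219.255) does not contain 134.133.248.37
  134.141.248.0/21 (134.141.248.0 - 134.141.255.255) does not contain 134.133.248.37
  134.133.240.0/21 (134.133.240.0 - 134.133.247.255) does not contain 134.133.248.37
  134.133.96.0/19 (134.133.96.0 - 134.133.127.255) does not contain 134.133.248.37
  134.133.192.0/19 (134.133.192.0 - 134.133.223.255) does not contain 134.133.248.37
Longest matching prefix is /18 -> next hop CORE-SW2.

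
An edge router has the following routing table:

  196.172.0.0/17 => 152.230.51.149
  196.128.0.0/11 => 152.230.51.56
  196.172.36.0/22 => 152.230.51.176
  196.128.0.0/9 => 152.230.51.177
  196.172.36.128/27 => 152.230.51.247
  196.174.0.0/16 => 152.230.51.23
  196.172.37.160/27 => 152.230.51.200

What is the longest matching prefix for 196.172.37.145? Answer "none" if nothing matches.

Entries matching 196.172.37.145:
  196.128.0.0/9 (196.128.0.0 - 196.255.255.255)
  196.172.0.0/17 (196.172.0.0 - 196.172.127.255)
  196.172.36.0/22 (196.172.36.0 - 196.172.39.255)
Most specific is 196.172.36.0/22.

196.172.36.0/22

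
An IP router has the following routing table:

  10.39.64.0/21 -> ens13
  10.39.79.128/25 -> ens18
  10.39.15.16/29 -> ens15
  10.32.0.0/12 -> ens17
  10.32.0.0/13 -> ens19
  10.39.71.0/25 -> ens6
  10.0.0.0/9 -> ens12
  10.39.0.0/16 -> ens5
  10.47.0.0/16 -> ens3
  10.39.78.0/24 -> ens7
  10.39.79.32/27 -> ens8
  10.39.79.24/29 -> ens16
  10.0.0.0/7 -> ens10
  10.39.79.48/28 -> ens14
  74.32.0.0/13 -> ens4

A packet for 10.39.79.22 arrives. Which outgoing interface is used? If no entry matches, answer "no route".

ens5

Routes whose prefix contains 10.39.79.22:
  10.0.0.0/7 (10.0.0.0 - 11.255.255.255) -> ens10
  10.0.0.0/9 (10.0.0.0 - 10.127.255.255) -> ens12
  10.32.0.0/12 (10.32.0.0 - 10.47.255.255) -> ens17
  10.32.0.0/13 (10.32.0.0 - 10.39.255.255) -> ens19
  10.39.0.0/16 (10.39.0.0 - 10.39.255.255) -> ens5
More-specific entries that do NOT match:
  10.39.15.16/29 (10.39.15.16 - 10.39.15.23) does not contain 10.39.79.22
  10.39.79.24/29 (10.39.79.24 - 10.39.79.31) does not contain 10.39.79.22
  10.39.79.48/28 (10.39.79.48 - 10.39.79.63) does not contain 10.39.79.22
  10.39.79.32/27 (10.39.79.32 - 10.39.79.63) does not contain 10.39.79.22
  10.39.79.128/25 (10.39.79.128 - 10.39.79.255) does not contain 10.39.79.22
  10.39.71.0/25 (10.39.71.0 - 10.39.71.127) does not contain 10.39.79.22
  10.39.78.0/24 (10.39.78.0 - 10.39.78.255) does not contain 10.39.79.22
  10.39.64.0/21 (10.39.64.0 - 10.39.71.255) does not contain 10.39.79.22
Longest matching prefix is /16 -> interface ens5.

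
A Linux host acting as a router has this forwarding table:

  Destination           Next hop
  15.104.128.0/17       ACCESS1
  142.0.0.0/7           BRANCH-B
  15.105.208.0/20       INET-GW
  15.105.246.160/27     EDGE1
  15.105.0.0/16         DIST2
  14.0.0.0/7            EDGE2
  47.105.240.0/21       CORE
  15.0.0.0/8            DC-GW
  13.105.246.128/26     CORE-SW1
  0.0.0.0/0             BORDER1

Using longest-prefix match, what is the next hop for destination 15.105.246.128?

Routes whose prefix contains 15.105.246.128:
  0.0.0.0/0 (default, matches everything) -> BORDER1
  14.0.0.0/7 (14.0.0.0 - 15.255.255.255) -> EDGE2
  15.0.0.0/8 (15.0.0.0 - 15.255.255.255) -> DC-GW
  15.105.0.0/16 (15.105.0.0 - 15.105.255.255) -> DIST2
More-specific entries that do NOT match:
  15.105.246.160/27 (15.105.246.160 - 15.105.246.191) does not contain 15.105.246.128
  13.105.246.128/26 (13.105.246.128 - 13.105.246.191) does not contain 15.105.246.128
  47.105.240.0/21 (47.105.240.0 - 47.105.247.255) does not contain 15.105.246.128
  15.105.208.0/20 (15.105.208.0 - 15.105.223.255) does not contain 15.105.246.128
  15.104.128.0/17 (15.104.128.0 - 15.104.255.255) does not contain 15.105.246.128
Longest matching prefix is /16 -> next hop DIST2.

DIST2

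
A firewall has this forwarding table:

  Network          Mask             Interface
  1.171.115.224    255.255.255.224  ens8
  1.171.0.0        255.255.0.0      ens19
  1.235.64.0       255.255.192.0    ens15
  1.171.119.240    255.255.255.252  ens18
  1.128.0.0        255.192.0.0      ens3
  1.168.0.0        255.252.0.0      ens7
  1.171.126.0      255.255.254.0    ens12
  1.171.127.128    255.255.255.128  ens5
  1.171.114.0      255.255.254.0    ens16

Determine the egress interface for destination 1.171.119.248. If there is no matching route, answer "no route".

ens19

Routes whose prefix contains 1.171.119.248:
  1.128.0.0/10 (1.128.0.0 - 1.191.255.255) -> ens3
  1.168.0.0/14 (1.168.0.0 - 1.171.255.255) -> ens7
  1.171.0.0/16 (1.171.0.0 - 1.171.255.255) -> ens19
More-specific entries that do NOT match:
  1.171.119.240/30 (1.171.119.240 - 1.171.119.243) does not contain 1.171.119.248
  1.171.115.224/27 (1.171.115.224 - 1.171.115.255) does not contain 1.171.119.248
  1.171.127.128/25 (1.171.127.128 - 1.171.127.255) does not contain 1.171.119.248
  1.171.126.0/23 (1.171.126.0 - 1.171.127.255) does not contain 1.171.119.248
  1.171.114.0/23 (1.171.114.0 - 1.171.115.255) does not contain 1.171.119.248
  1.235.64.0/18 (1.235.64.0 - 1.235.127.255) does not contain 1.171.119.248
Longest matching prefix is /16 -> interface ens19.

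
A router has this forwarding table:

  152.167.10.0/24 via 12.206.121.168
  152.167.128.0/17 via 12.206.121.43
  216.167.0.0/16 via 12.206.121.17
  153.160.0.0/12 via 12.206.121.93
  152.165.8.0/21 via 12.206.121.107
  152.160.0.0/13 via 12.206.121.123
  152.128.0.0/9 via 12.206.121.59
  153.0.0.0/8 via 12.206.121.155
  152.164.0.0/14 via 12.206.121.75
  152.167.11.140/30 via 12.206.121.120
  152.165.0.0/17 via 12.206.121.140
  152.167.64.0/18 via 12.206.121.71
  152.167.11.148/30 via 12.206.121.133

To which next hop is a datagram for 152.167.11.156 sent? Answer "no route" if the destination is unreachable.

Routes whose prefix contains 152.167.11.156:
  152.128.0.0/9 (152.128.0.0 - 152.255.255.255) -> 12.206.121.59
  152.160.0.0/13 (152.160.0.0 - 152.167.255.255) -> 12.206.121.123
  152.164.0.0/14 (152.164.0.0 - 152.167.255.255) -> 12.206.121.75
More-specific entries that do NOT match:
  152.167.11.140/30 (152.167.11.140 - 152.167.11.143) does not contain 152.167.11.156
  152.167.11.148/30 (152.167.11.148 - 152.167.11.151) does not contain 152.167.11.156
  152.167.10.0/24 (152.167.10.0 - 152.167.10.255) does not contain 152.167.11.156
  152.165.8.0/21 (152.165.8.0 - 152.165.15.255) does not contain 152.167.11.156
  152.167.64.0/18 (152.167.64.0 - 152.167.127.255) does not contain 152.167.11.156
  152.167.128.0/17 (152.167.128.0 - 152.167.255.255) does not contain 152.167.11.156
  152.165.0.0/17 (152.165.0.0 - 152.165.127.255) does not contain 152.167.11.156
  216.167.0.0/16 (216.167.0.0 - 216.167.255.255) does not contain 152.167.11.156
Longest matching prefix is /14 -> next hop 12.206.121.75.

12.206.121.75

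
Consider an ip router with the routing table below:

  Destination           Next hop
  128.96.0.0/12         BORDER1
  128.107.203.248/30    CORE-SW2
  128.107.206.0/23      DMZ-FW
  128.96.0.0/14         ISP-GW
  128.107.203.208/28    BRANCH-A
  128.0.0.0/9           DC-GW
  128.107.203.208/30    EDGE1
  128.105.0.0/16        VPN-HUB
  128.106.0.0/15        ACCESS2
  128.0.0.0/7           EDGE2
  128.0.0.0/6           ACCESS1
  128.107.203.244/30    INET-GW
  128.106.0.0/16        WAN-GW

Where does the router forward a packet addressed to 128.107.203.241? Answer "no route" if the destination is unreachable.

Routes whose prefix contains 128.107.203.241:
  128.0.0.0/6 (128.0.0.0 - 131.255.255.255) -> ACCESS1
  128.0.0.0/7 (128.0.0.0 - 129.255.255.255) -> EDGE2
  128.0.0.0/9 (128.0.0.0 - 128.127.255.255) -> DC-GW
  128.96.0.0/12 (128.96.0.0 - 128.111.255.255) -> BORDER1
  128.106.0.0/15 (128.106.0.0 - 128.107.255.255) -> ACCESS2
More-specific entries that do NOT match:
  128.107.203.248/30 (128.107.203.248 - 128.107.203.251) does not contain 128.107.203.241
  128.107.203.208/30 (128.107.203.208 - 128.107.203.211) does not contain 128.107.203.241
  128.107.203.244/30 (128.107.203.244 - 128.107.203.247) does not contain 128.107.203.241
  128.107.203.208/28 (128.107.203.208 - 128.107.203.223) does not contain 128.107.203.241
  128.107.206.0/23 (128.107.206.0 - 128.107.207.255) does not contain 128.107.203.241
  128.105.0.0/16 (128.105.0.0 - 128.105.255.255) does not contain 128.107.203.241
  128.106.0.0/16 (128.106.0.0 - 128.106.255.255) does not contain 128.107.203.241
Longest matching prefix is /15 -> next hop ACCESS2.

ACCESS2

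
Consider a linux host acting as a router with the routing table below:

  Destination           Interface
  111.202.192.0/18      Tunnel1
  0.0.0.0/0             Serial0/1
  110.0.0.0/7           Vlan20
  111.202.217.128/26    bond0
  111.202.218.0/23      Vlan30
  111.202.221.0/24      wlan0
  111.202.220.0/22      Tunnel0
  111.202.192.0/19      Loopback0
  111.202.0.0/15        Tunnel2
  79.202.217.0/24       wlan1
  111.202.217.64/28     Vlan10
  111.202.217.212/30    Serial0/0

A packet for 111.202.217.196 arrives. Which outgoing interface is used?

Loopback0

Routes whose prefix contains 111.202.217.196:
  0.0.0.0/0 (default, matches everything) -> Serial0/1
  110.0.0.0/7 (110.0.0.0 - 111.255.255.255) -> Vlan20
  111.202.0.0/15 (111.202.0.0 - 111.203.255.255) -> Tunnel2
  111.202.192.0/18 (111.202.192.0 - 111.202.255.255) -> Tunnel1
  111.202.192.0/19 (111.202.192.0 - 111.202.223.255) -> Loopback0
More-specific entries that do NOT match:
  111.202.217.212/30 (111.202.217.212 - 111.202.217.215) does not contain 111.202.217.196
  111.202.217.64/28 (111.202.217.64 - 111.202.217.79) does not contain 111.202.217.196
  111.202.217.128/26 (111.202.217.128 - 111.202.217.191) does not contain 111.202.217.196
  111.202.221.0/24 (111.202.221.0 - 111.202.221.255) does not contain 111.202.217.196
  79.202.217.0/24 (79.202.217.0 - 79.202.217.255) does not contain 111.202.217.196
  111.202.218.0/23 (111.202.218.0 - 111.202.219.255) does not contain 111.202.217.196
  111.202.220.0/22 (111.202.220.0 - 111.202.223.255) does not contain 111.202.217.196
Longest matching prefix is /19 -> interface Loopback0.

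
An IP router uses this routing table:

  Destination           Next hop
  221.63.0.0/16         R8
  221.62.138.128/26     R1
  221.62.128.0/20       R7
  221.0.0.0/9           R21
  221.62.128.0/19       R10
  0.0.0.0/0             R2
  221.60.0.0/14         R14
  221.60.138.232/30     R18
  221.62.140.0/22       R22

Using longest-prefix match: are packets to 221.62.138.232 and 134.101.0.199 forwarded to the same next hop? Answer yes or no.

no

221.62.138.232: longest match 221.62.128.0/20 -> R7
134.101.0.199: longest match 0.0.0.0/0 -> R2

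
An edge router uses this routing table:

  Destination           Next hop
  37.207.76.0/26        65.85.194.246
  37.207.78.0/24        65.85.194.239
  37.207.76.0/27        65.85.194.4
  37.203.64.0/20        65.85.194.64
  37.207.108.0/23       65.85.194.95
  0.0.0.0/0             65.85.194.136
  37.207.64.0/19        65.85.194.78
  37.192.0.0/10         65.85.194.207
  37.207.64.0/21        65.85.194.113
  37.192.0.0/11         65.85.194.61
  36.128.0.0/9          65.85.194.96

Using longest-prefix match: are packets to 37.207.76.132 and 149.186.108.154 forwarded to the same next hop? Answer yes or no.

no

37.207.76.132: longest match 37.207.64.0/19 -> 65.85.194.78
149.186.108.154: longest match 0.0.0.0/0 -> 65.85.194.136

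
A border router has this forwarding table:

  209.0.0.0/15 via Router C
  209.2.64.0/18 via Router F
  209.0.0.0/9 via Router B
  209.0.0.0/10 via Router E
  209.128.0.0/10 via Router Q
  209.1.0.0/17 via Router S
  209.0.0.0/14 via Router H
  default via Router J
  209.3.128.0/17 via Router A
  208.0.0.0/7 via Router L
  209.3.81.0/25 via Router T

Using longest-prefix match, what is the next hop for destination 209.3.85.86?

Routes whose prefix contains 209.3.85.86:
  0.0.0.0/0 (default, matches everything) -> Router J
  208.0.0.0/7 (208.0.0.0 - 209.255.255.255) -> Router L
  209.0.0.0/9 (209.0.0.0 - 209.127.255.255) -> Router B
  209.0.0.0/10 (209.0.0.0 - 209.63.255.255) -> Router E
  209.0.0.0/14 (209.0.0.0 - 209.3.255.255) -> Router H
More-specific entries that do NOT match:
  209.3.81.0/25 (209.3.81.0 - 209.3.81.127) does not contain 209.3.85.86
  209.2.64.0/18 (209.2.64.0 - 209.2.127.255) does not contain 209.3.85.86
  209.1.0.0/17 (209.1.0.0 - 209.1.127.255) does not contain 209.3.85.86
  209.3.128.0/17 (209.3.128.0 - 209.3.255.255) does not contain 209.3.85.86
  209.0.0.0/15 (209.0.0.0 - 209.1.255.255) does not contain 209.3.85.86
Longest matching prefix is /14 -> next hop Router H.

Router H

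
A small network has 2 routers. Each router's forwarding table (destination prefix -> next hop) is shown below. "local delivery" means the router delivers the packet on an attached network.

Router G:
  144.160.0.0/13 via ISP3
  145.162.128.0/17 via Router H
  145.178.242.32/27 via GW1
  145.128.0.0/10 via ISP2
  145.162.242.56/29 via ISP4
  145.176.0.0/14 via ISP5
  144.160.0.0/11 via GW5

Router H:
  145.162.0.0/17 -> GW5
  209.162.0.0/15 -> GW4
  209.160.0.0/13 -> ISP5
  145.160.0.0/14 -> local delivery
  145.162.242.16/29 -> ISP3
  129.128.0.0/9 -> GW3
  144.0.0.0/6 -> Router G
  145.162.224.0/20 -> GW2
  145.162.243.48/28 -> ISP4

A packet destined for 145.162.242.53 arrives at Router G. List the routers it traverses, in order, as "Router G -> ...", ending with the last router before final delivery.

At Router G: longest match for 145.162.242.53 is 145.162.128.0/17 -> Router H
At Router H: longest match for 145.162.242.53 is 145.160.0.0/14 -> local delivery

Router G -> Router H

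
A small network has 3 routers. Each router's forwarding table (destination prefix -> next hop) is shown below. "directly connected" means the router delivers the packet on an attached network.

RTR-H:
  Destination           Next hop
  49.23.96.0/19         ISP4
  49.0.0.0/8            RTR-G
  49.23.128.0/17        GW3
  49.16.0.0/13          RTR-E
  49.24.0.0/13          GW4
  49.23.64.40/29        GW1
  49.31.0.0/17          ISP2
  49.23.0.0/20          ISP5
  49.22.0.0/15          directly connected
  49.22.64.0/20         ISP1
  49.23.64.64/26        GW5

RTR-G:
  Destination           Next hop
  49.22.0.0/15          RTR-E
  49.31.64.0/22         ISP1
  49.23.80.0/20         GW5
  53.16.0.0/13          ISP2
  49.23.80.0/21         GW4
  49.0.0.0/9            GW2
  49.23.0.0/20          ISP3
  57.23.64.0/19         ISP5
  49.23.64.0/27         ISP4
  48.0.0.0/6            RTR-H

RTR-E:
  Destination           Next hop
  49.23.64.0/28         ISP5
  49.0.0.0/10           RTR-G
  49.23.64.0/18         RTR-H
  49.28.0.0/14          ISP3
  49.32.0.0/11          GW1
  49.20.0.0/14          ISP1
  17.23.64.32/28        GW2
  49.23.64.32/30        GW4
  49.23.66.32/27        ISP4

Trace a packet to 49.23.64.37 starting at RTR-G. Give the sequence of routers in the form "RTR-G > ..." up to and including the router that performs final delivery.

At RTR-G: longest match for 49.23.64.37 is 49.22.0.0/15 -> RTR-E
At RTR-E: longest match for 49.23.64.37 is 49.23.64.0/18 -> RTR-H
At RTR-H: longest match for 49.23.64.37 is 49.22.0.0/15 -> directly connected

RTR-G > RTR-E > RTR-H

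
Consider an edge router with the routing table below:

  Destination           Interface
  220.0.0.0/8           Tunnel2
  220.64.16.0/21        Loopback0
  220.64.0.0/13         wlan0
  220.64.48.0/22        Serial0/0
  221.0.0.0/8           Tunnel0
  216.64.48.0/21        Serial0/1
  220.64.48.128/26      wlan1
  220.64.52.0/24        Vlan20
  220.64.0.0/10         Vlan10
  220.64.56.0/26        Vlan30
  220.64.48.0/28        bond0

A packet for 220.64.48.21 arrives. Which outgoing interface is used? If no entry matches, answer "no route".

Serial0/0

Routes whose prefix contains 220.64.48.21:
  220.0.0.0/8 (220.0.0.0 - 220.255.255.255) -> Tunnel2
  220.64.0.0/10 (220.64.0.0 - 220.127.255.255) -> Vlan10
  220.64.0.0/13 (220.64.0.0 - 220.71.255.255) -> wlan0
  220.64.48.0/22 (220.64.48.0 - 220.64.51.255) -> Serial0/0
More-specific entries that do NOT match:
  220.64.48.0/28 (220.64.48.0 - 220.64.48.15) does not contain 220.64.48.21
  220.64.48.128/26 (220.64.48.128 - 220.64.48.191) does not contain 220.64.48.21
  220.64.56.0/26 (220.64.56.0 - 220.64.56.63) does not contain 220.64.48.21
  220.64.52.0/24 (220.64.52.0 - 220.64.52.255) does not contain 220.64.48.21
Longest matching prefix is /22 -> interface Serial0/0.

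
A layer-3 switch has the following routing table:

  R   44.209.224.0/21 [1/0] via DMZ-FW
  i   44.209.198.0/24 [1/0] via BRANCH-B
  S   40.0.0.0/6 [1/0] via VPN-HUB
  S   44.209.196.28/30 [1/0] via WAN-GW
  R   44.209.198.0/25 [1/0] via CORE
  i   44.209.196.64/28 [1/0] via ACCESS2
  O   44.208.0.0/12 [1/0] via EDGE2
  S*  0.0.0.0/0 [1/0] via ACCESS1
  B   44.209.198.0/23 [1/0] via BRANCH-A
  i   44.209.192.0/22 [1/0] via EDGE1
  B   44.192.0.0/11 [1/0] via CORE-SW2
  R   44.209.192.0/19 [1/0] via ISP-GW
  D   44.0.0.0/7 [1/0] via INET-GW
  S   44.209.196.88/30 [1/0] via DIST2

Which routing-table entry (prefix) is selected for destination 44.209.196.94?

44.209.192.0/19

Entries matching 44.209.196.94:
  0.0.0.0/0 (default, matches everything)
  44.0.0.0/7 (44.0.0.0 - 45.255.255.255)
  44.192.0.0/11 (44.192.0.0 - 44.223.255.255)
  44.208.0.0/12 (44.208.0.0 - 44.223.255.255)
  44.209.192.0/19 (44.209.192.0 - 44.209.223.255)
Most specific is 44.209.192.0/19.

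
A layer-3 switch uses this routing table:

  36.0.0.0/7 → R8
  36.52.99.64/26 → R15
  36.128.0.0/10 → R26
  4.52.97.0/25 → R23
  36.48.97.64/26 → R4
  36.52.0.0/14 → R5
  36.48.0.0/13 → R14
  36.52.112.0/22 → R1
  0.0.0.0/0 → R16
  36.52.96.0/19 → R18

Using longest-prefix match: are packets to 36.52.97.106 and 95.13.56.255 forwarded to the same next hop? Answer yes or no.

36.52.97.106: longest match 36.52.96.0/19 -> R18
95.13.56.255: longest match 0.0.0.0/0 -> R16

no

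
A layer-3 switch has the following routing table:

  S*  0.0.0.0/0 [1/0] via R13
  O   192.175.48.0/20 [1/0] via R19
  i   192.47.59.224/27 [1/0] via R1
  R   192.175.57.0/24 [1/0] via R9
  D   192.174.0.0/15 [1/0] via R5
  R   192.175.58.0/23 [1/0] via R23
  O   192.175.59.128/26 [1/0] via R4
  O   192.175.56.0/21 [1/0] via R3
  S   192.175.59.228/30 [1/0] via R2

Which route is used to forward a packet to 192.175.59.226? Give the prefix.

192.175.58.0/23

Entries matching 192.175.59.226:
  0.0.0.0/0 (default, matches everything)
  192.174.0.0/15 (192.174.0.0 - 192.175.255.255)
  192.175.48.0/20 (192.175.48.0 - 192.175.63.255)
  192.175.56.0/21 (192.175.56.0 - 192.175.63.255)
  192.175.58.0/23 (192.175.58.0 - 192.175.59.255)
Most specific is 192.175.58.0/23.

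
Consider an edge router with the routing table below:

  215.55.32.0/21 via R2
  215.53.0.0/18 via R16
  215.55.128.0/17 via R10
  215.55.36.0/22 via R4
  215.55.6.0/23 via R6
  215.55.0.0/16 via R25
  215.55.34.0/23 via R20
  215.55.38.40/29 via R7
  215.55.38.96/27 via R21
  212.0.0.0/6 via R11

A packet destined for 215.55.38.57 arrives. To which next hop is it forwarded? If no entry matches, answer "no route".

R4

Routes whose prefix contains 215.55.38.57:
  212.0.0.0/6 (212.0.0.0 - 215.255.255.255) -> R11
  215.55.0.0/16 (215.55.0.0 - 215.55.255.255) -> R25
  215.55.32.0/21 (215.55.32.0 - 215.55.39.255) -> R2
  215.55.36.0/22 (215.55.36.0 - 215.55.39.255) -> R4
More-specific entries that do NOT match:
  215.55.38.40/29 (215.55.38.40 - 215.55.38.47) does not contain 215.55.38.57
  215.55.38.96/27 (215.55.38.96 - 215.55.38.127) does not contain 215.55.38.57
  215.55.6.0/23 (215.55.6.0 - 215.55.7.255) does not contain 215.55.38.57
  215.55.34.0/23 (215.55.34.0 - 215.55.35.255) does not contain 215.55.38.57
Longest matching prefix is /22 -> next hop R4.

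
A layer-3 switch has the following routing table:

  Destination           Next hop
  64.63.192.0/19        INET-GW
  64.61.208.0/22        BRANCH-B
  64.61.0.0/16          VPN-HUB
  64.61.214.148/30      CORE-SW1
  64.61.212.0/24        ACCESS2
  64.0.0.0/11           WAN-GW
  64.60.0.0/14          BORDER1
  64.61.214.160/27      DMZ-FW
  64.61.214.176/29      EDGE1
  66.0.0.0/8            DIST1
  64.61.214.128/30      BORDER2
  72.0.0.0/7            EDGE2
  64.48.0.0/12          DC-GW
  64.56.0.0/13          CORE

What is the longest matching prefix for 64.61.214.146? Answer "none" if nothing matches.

Entries matching 64.61.214.146:
  64.48.0.0/12 (64.48.0.0 - 64.63.255.255)
  64.56.0.0/13 (64.56.0.0 - 64.63.255.255)
  64.60.0.0/14 (64.60.0.0 - 64.63.255.255)
  64.61.0.0/16 (64.61.0.0 - 64.61.255.255)
Most specific is 64.61.0.0/16.

64.61.0.0/16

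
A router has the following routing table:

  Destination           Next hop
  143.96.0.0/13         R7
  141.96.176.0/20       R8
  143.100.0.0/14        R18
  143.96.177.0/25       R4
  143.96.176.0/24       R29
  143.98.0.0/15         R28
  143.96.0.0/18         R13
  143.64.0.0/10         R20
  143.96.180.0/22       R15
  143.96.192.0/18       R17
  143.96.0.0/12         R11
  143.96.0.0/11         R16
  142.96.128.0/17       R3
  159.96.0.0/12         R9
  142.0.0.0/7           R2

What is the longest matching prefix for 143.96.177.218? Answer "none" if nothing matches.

143.96.0.0/13

Entries matching 143.96.177.218:
  142.0.0.0/7 (142.0.0.0 - 143.255.255.255)
  143.64.0.0/10 (143.64.0.0 - 143.127.255.255)
  143.96.0.0/11 (143.96.0.0 - 143.127.255.255)
  143.96.0.0/12 (143.96.0.0 - 143.111.255.255)
  143.96.0.0/13 (143.96.0.0 - 143.103.255.255)
Most specific is 143.96.0.0/13.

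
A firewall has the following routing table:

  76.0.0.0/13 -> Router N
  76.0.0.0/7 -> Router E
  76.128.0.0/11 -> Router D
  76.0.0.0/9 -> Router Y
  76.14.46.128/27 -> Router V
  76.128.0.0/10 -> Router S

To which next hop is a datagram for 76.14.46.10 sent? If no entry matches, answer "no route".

Routes whose prefix contains 76.14.46.10:
  76.0.0.0/7 (76.0.0.0 - 77.255.255.255) -> Router E
  76.0.0.0/9 (76.0.0.0 - 76.127.255.255) -> Router Y
More-specific entries that do NOT match:
  76.14.46.128/27 (76.14.46.128 - 76.14.46.159) does not contain 76.14.46.10
  76.0.0.0/13 (76.0.0.0 - 76.7.255.255) does not contain 76.14.46.10
  76.128.0.0/11 (76.128.0.0 - 76.159.255.255) does not contain 76.14.46.10
  76.128.0.0/10 (76.128.0.0 - 76.191.255.255) does not contain 76.14.46.10
Longest matching prefix is /9 -> next hop Router Y.

Router Y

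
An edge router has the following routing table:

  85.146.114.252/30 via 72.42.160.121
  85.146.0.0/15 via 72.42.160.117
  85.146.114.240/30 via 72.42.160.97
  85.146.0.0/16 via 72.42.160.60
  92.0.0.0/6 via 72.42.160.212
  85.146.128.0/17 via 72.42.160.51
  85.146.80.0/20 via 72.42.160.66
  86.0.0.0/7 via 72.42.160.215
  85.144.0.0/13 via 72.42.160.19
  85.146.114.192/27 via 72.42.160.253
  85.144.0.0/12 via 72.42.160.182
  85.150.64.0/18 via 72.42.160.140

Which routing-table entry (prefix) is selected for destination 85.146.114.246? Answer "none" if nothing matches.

85.146.0.0/16

Entries matching 85.146.114.246:
  85.144.0.0/12 (85.144.0.0 - 85.159.255.255)
  85.144.0.0/13 (85.144.0.0 - 85.151.255.255)
  85.146.0.0/15 (85.146.0.0 - 85.147.255.255)
  85.146.0.0/16 (85.146.0.0 - 85.146.255.255)
Most specific is 85.146.0.0/16.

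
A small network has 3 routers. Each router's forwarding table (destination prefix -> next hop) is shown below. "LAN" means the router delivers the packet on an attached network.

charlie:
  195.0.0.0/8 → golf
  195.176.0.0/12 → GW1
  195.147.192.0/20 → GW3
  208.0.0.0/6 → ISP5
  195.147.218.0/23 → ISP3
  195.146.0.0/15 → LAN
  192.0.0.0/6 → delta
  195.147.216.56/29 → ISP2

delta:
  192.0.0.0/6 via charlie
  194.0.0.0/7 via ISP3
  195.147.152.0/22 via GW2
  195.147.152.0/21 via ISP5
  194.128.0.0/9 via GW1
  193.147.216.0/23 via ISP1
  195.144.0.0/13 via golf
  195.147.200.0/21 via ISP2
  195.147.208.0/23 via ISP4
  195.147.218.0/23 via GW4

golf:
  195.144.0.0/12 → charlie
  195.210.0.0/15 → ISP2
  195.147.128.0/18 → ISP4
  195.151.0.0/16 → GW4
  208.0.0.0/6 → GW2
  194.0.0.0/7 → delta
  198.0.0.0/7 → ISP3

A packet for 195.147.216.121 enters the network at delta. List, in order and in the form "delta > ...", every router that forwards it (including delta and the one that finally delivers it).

delta > golf > charlie

At delta: longest match for 195.147.216.121 is 195.144.0.0/13 -> golf
At golf: longest match for 195.147.216.121 is 195.144.0.0/12 -> charlie
At charlie: longest match for 195.147.216.121 is 195.146.0.0/15 -> LAN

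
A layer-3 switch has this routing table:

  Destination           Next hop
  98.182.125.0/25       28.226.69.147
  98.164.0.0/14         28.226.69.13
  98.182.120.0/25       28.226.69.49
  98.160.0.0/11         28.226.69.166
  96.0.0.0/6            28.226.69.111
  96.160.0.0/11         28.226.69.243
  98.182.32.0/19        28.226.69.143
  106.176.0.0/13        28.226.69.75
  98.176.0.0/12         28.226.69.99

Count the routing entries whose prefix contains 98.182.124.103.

Prefixes containing 98.182.124.103:
  96.0.0.0/6 (96.0.0.0 - 99.255.255.255)
  98.160.0.0/11 (98.160.0.0 - 98.191.255.255)
  98.176.0.0/12 (98.176.0.0 - 98.191.255.255)
Total matching entries: 3.

3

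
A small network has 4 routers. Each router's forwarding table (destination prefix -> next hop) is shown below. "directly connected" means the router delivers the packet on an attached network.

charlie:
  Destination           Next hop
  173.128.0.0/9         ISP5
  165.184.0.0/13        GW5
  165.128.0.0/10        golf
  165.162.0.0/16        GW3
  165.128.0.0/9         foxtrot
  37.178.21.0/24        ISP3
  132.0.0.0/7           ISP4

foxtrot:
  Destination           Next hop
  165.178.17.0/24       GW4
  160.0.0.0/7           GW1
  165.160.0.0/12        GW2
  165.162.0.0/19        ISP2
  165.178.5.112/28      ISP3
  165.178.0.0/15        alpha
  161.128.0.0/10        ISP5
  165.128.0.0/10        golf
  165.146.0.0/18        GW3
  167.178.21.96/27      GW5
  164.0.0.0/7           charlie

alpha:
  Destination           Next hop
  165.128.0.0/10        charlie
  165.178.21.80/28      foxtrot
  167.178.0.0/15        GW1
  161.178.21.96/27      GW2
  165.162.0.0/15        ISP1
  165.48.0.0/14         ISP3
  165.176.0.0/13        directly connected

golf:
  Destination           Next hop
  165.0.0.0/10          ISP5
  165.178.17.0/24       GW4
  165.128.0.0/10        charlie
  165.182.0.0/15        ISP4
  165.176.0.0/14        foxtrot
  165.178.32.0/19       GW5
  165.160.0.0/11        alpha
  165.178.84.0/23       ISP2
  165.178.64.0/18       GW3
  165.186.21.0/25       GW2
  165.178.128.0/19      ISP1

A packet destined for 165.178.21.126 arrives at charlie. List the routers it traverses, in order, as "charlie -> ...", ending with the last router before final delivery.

charlie -> golf -> foxtrot -> alpha

At charlie: longest match for 165.178.21.126 is 165.128.0.0/10 -> golf
At golf: longest match for 165.178.21.126 is 165.176.0.0/14 -> foxtrot
At foxtrot: longest match for 165.178.21.126 is 165.178.0.0/15 -> alpha
At alpha: longest match for 165.178.21.126 is 165.176.0.0/13 -> directly connected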